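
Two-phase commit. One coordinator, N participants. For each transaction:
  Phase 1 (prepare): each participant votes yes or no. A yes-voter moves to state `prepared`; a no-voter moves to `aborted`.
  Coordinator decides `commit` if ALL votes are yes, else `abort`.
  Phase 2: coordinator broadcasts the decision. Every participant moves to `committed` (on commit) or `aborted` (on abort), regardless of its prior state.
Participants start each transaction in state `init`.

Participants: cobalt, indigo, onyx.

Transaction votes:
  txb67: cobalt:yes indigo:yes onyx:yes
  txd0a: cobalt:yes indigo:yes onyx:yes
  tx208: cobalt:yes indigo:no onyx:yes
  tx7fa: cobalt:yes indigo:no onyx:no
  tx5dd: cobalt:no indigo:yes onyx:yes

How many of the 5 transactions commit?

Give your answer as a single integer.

Answer: 2

Derivation:
txb67: all yes -> commit (commits=1)
txd0a: all yes -> commit (commits=2)
tx208: no from indigo -> abort (commits=2)
tx7fa: no from indigo, onyx -> abort (commits=2)
tx5dd: no from cobalt -> abort (commits=2)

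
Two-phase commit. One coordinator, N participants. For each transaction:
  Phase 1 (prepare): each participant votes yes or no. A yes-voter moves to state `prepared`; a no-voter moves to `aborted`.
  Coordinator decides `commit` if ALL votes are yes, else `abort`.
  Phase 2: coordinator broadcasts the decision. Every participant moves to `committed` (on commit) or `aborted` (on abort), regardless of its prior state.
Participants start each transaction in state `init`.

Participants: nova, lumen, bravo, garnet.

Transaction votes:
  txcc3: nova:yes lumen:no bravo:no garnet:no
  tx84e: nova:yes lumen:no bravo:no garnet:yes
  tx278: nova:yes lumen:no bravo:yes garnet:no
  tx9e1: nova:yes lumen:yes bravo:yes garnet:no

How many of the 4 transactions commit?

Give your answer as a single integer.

txcc3: no from lumen, bravo, garnet -> abort (commits=0)
tx84e: no from lumen, bravo -> abort (commits=0)
tx278: no from lumen, garnet -> abort (commits=0)
tx9e1: no from garnet -> abort (commits=0)

Answer: 0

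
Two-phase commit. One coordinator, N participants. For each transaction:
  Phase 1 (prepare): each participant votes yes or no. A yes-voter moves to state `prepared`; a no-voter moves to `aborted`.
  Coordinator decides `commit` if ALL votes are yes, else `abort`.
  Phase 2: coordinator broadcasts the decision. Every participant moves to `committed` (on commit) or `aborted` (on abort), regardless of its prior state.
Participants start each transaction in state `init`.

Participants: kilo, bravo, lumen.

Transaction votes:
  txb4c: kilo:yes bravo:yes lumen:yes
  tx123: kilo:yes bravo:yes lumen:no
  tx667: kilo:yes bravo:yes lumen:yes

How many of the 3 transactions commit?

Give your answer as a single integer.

Answer: 2

Derivation:
txb4c: all yes -> commit (commits=1)
tx123: no from lumen -> abort (commits=1)
tx667: all yes -> commit (commits=2)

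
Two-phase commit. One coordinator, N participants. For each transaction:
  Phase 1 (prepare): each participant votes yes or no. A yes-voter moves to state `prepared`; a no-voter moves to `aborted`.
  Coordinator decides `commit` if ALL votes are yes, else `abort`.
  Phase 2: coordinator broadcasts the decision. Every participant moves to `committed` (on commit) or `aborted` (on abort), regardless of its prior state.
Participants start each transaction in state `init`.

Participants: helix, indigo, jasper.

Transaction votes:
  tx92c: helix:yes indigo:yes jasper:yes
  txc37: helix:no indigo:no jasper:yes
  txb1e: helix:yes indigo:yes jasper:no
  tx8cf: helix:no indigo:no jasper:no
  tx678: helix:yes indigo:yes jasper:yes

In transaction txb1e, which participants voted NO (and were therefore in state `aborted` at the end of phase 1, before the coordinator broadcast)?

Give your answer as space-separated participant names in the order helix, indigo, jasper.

Txn txb1e phase 1: helix yes -> prepared; indigo yes -> prepared; jasper no -> aborted

Answer: jasper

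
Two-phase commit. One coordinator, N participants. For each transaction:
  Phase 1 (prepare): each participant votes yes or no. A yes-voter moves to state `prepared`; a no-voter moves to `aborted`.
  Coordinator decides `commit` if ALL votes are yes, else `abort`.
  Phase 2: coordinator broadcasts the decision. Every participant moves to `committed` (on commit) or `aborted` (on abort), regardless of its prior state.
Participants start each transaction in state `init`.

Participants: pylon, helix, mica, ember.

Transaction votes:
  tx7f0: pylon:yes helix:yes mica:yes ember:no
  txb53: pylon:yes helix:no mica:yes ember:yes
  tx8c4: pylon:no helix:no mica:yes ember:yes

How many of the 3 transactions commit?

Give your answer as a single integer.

Answer: 0

Derivation:
tx7f0: no from ember -> abort (commits=0)
txb53: no from helix -> abort (commits=0)
tx8c4: no from pylon, helix -> abort (commits=0)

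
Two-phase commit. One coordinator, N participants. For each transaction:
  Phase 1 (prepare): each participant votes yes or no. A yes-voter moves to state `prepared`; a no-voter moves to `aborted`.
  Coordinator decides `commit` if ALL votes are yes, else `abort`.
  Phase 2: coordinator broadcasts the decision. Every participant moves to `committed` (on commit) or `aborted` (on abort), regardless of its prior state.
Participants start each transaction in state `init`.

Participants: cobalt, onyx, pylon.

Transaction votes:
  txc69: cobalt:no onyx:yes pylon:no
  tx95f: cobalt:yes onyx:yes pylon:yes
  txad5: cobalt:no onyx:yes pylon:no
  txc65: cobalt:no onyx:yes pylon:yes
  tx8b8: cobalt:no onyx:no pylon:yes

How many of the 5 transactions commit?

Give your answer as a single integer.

txc69: no from cobalt, pylon -> abort (commits=0)
tx95f: all yes -> commit (commits=1)
txad5: no from cobalt, pylon -> abort (commits=1)
txc65: no from cobalt -> abort (commits=1)
tx8b8: no from cobalt, onyx -> abort (commits=1)

Answer: 1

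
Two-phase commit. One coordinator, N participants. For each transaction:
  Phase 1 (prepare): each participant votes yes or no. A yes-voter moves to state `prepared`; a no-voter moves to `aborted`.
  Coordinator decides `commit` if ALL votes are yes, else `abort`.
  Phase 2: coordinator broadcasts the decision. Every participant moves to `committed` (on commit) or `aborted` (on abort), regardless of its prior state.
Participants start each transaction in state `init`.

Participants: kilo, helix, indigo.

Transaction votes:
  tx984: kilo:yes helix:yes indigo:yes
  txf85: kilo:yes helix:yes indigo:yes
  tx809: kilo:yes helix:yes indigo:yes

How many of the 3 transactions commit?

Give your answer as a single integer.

tx984: all yes -> commit (commits=1)
txf85: all yes -> commit (commits=2)
tx809: all yes -> commit (commits=3)

Answer: 3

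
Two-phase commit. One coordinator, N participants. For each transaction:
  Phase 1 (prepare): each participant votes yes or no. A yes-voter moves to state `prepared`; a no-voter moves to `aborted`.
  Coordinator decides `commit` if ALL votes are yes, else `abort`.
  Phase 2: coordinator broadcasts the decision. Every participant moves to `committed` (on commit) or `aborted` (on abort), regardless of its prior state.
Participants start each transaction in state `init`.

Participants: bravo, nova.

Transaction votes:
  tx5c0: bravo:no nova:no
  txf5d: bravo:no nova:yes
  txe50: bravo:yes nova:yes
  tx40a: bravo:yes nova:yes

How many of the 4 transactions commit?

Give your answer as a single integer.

tx5c0: no from bravo, nova -> abort (commits=0)
txf5d: no from bravo -> abort (commits=0)
txe50: all yes -> commit (commits=1)
tx40a: all yes -> commit (commits=2)

Answer: 2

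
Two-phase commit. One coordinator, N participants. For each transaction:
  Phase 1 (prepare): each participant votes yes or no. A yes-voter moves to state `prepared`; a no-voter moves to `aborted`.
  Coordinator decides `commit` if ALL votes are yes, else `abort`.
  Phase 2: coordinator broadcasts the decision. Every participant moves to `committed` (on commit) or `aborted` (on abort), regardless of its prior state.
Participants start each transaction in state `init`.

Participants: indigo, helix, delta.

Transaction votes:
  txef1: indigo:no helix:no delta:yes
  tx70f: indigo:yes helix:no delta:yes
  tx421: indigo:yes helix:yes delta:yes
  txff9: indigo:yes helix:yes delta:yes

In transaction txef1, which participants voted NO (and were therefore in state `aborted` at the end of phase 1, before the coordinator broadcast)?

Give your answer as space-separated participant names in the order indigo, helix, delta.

Txn txef1 phase 1: indigo no -> aborted; helix no -> aborted; delta yes -> prepared

Answer: indigo helix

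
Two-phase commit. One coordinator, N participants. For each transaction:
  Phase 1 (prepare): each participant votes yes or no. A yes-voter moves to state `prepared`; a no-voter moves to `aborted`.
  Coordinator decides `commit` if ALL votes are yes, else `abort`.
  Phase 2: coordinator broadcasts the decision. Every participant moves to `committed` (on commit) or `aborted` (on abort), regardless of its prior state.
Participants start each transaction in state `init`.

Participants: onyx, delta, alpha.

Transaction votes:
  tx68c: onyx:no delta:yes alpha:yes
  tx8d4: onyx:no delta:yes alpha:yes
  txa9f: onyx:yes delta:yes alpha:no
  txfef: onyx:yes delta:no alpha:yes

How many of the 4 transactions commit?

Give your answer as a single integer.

Answer: 0

Derivation:
tx68c: no from onyx -> abort (commits=0)
tx8d4: no from onyx -> abort (commits=0)
txa9f: no from alpha -> abort (commits=0)
txfef: no from delta -> abort (commits=0)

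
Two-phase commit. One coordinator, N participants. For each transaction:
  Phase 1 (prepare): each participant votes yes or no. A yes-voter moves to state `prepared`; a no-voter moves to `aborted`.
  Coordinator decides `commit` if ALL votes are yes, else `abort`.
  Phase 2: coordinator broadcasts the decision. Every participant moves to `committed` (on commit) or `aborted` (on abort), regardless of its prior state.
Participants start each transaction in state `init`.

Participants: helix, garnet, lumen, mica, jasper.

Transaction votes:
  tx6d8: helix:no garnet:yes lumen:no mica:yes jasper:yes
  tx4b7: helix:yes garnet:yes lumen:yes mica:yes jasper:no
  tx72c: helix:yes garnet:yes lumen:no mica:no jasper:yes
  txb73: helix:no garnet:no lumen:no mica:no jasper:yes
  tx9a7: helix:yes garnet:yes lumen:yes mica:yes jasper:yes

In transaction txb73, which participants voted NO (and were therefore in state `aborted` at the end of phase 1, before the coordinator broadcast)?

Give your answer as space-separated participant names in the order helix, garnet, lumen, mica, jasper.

Answer: helix garnet lumen mica

Derivation:
Txn txb73 phase 1: helix no -> aborted; garnet no -> aborted; lumen no -> aborted; mica no -> aborted; jasper yes -> prepared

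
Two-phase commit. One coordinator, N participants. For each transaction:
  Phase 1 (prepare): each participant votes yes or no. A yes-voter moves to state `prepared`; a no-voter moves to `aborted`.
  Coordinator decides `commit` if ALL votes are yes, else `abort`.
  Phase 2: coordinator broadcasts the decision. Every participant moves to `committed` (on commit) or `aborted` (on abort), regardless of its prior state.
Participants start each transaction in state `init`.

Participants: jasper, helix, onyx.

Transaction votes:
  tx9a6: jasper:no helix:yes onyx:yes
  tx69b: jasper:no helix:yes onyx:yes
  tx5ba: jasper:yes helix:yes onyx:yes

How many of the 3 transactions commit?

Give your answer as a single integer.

tx9a6: no from jasper -> abort (commits=0)
tx69b: no from jasper -> abort (commits=0)
tx5ba: all yes -> commit (commits=1)

Answer: 1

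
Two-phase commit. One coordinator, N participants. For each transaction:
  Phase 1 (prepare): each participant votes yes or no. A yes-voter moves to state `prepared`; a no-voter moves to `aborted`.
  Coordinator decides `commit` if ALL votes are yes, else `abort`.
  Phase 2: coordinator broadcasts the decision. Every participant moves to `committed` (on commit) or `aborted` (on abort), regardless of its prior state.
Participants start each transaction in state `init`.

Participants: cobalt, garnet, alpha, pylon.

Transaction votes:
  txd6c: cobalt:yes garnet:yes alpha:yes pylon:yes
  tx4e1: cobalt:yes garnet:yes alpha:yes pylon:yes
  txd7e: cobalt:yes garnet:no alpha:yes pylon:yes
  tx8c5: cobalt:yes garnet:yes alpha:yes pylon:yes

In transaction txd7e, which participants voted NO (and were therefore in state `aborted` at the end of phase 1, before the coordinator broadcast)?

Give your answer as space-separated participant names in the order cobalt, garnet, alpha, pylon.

Txn txd7e phase 1: cobalt yes -> prepared; garnet no -> aborted; alpha yes -> prepared; pylon yes -> prepared

Answer: garnet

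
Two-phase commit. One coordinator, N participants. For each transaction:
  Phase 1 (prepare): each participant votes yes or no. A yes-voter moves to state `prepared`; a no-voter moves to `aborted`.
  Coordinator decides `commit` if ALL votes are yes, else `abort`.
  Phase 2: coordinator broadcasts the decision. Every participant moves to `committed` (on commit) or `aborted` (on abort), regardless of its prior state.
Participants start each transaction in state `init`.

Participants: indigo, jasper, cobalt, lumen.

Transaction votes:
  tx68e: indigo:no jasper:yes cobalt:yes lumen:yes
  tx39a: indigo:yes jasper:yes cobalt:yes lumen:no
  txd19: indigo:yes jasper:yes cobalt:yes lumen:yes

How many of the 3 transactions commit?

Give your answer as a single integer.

tx68e: no from indigo -> abort (commits=0)
tx39a: no from lumen -> abort (commits=0)
txd19: all yes -> commit (commits=1)

Answer: 1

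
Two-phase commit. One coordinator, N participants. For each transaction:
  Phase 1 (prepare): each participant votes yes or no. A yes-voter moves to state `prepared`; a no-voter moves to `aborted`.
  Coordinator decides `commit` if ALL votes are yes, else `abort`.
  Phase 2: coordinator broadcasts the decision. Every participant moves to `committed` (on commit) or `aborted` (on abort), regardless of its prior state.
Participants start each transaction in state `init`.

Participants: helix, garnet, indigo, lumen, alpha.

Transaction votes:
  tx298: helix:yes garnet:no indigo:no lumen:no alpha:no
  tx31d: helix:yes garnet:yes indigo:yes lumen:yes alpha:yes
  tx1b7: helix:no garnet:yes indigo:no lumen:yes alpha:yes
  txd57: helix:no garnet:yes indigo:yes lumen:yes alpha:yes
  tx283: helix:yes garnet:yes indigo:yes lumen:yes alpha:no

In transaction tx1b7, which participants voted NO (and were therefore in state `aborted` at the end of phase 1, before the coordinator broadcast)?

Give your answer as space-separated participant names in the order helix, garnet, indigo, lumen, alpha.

Txn tx1b7 phase 1: helix no -> aborted; garnet yes -> prepared; indigo no -> aborted; lumen yes -> prepared; alpha yes -> prepared

Answer: helix indigo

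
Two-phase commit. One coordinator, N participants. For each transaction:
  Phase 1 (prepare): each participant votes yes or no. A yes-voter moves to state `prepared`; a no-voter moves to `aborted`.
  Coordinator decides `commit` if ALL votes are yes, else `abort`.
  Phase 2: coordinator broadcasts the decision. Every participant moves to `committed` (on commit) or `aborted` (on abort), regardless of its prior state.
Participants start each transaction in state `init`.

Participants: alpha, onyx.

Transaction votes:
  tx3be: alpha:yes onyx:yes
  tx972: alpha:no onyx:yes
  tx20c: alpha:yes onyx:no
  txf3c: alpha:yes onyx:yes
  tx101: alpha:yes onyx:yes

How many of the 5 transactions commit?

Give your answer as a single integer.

Answer: 3

Derivation:
tx3be: all yes -> commit (commits=1)
tx972: no from alpha -> abort (commits=1)
tx20c: no from onyx -> abort (commits=1)
txf3c: all yes -> commit (commits=2)
tx101: all yes -> commit (commits=3)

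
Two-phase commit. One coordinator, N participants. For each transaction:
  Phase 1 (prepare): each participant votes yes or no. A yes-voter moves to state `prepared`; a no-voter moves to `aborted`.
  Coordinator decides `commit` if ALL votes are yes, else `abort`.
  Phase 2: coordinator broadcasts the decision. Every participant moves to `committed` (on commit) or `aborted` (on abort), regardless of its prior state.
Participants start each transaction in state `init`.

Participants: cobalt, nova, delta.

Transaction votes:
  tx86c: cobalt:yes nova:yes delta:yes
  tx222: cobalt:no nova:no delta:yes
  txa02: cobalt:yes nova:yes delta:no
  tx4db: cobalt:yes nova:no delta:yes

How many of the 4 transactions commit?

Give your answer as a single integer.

Answer: 1

Derivation:
tx86c: all yes -> commit (commits=1)
tx222: no from cobalt, nova -> abort (commits=1)
txa02: no from delta -> abort (commits=1)
tx4db: no from nova -> abort (commits=1)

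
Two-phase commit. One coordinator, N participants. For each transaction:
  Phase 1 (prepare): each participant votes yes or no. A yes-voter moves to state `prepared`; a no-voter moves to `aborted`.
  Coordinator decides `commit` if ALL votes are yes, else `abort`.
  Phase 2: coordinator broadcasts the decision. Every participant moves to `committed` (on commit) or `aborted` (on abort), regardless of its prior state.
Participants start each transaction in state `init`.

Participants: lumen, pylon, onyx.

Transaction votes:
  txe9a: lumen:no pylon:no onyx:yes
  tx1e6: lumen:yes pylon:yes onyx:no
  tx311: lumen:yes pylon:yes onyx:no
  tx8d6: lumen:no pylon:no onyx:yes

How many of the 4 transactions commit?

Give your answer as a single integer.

txe9a: no from lumen, pylon -> abort (commits=0)
tx1e6: no from onyx -> abort (commits=0)
tx311: no from onyx -> abort (commits=0)
tx8d6: no from lumen, pylon -> abort (commits=0)

Answer: 0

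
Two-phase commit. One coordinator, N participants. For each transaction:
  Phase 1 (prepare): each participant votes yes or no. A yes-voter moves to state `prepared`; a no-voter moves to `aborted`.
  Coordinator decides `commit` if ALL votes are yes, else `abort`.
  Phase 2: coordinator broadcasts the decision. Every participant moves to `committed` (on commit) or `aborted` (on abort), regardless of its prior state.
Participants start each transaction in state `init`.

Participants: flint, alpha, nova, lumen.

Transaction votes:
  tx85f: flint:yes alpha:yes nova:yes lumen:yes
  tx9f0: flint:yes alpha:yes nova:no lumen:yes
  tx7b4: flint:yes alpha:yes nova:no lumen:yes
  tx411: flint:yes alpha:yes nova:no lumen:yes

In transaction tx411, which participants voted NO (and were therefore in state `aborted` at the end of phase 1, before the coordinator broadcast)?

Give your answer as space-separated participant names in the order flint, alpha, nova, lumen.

Txn tx411 phase 1: flint yes -> prepared; alpha yes -> prepared; nova no -> aborted; lumen yes -> prepared

Answer: nova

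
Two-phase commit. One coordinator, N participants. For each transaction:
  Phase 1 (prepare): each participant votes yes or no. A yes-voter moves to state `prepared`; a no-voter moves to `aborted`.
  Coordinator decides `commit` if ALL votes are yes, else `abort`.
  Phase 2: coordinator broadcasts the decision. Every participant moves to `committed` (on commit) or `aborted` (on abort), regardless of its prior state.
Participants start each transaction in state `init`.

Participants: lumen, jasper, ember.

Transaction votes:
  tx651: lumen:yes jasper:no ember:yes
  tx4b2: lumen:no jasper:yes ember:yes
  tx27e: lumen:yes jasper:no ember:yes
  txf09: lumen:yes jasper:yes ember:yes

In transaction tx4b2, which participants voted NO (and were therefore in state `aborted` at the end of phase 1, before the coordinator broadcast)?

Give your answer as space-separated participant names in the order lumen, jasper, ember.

Txn tx4b2 phase 1: lumen no -> aborted; jasper yes -> prepared; ember yes -> prepared

Answer: lumen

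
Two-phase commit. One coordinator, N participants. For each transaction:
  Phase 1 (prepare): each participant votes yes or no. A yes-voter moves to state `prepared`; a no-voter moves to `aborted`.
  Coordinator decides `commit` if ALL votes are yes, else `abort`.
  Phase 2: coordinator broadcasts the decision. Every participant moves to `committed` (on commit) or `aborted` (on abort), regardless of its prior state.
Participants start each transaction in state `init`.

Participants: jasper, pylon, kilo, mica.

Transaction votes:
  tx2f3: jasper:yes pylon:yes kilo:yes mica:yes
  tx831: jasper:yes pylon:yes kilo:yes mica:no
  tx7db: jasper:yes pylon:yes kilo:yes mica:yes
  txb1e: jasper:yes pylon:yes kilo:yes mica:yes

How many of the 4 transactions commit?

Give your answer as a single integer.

Answer: 3

Derivation:
tx2f3: all yes -> commit (commits=1)
tx831: no from mica -> abort (commits=1)
tx7db: all yes -> commit (commits=2)
txb1e: all yes -> commit (commits=3)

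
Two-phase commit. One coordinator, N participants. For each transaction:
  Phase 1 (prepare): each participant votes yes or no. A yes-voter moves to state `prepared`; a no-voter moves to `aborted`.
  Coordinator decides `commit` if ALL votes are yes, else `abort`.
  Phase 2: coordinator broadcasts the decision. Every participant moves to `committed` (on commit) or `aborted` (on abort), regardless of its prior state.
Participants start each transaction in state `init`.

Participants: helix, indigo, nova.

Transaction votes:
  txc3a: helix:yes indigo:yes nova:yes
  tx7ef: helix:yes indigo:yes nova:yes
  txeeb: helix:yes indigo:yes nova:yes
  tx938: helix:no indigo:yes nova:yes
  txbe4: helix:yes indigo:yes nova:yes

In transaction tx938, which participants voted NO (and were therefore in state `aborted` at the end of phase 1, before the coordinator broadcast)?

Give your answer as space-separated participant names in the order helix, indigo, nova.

Answer: helix

Derivation:
Txn tx938 phase 1: helix no -> aborted; indigo yes -> prepared; nova yes -> prepared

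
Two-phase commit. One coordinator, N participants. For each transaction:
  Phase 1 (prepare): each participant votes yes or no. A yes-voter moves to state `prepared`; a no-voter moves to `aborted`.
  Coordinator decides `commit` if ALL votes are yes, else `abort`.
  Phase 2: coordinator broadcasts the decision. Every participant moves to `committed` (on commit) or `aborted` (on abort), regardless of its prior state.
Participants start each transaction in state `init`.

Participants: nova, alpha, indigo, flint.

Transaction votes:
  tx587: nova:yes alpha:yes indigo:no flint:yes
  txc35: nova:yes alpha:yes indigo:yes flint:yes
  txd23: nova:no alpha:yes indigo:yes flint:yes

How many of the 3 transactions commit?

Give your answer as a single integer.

tx587: no from indigo -> abort (commits=0)
txc35: all yes -> commit (commits=1)
txd23: no from nova -> abort (commits=1)

Answer: 1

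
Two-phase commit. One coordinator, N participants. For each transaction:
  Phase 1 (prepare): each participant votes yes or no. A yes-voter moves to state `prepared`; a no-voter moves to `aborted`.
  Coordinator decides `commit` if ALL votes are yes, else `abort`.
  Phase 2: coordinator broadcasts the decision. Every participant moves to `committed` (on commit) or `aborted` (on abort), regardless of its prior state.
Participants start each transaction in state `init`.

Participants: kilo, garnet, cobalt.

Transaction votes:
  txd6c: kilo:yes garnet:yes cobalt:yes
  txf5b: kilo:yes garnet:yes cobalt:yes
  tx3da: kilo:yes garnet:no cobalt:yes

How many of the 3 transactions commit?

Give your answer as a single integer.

txd6c: all yes -> commit (commits=1)
txf5b: all yes -> commit (commits=2)
tx3da: no from garnet -> abort (commits=2)

Answer: 2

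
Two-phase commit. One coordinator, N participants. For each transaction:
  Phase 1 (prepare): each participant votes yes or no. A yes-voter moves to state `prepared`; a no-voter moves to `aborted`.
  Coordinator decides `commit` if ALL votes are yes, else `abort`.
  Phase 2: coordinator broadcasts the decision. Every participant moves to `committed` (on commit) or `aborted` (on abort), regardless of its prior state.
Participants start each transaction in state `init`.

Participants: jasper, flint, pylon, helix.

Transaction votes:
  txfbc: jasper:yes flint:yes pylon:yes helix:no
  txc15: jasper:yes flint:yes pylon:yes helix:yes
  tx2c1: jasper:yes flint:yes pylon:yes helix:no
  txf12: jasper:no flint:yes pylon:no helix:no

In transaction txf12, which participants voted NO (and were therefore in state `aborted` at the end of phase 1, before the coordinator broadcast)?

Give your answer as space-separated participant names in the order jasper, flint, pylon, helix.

Txn txf12 phase 1: jasper no -> aborted; flint yes -> prepared; pylon no -> aborted; helix no -> aborted

Answer: jasper pylon helix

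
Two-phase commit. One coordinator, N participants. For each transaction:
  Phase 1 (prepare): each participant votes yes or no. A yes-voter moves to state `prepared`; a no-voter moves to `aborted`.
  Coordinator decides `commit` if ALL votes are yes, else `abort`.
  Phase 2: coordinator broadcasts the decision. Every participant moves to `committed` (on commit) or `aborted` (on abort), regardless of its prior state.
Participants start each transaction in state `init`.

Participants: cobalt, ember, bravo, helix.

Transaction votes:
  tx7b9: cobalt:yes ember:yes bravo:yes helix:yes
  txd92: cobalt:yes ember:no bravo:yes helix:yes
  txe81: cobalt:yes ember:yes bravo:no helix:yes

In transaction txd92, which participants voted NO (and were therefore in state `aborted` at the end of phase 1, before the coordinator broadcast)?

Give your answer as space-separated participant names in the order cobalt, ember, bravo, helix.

Txn txd92 phase 1: cobalt yes -> prepared; ember no -> aborted; bravo yes -> prepared; helix yes -> prepared

Answer: ember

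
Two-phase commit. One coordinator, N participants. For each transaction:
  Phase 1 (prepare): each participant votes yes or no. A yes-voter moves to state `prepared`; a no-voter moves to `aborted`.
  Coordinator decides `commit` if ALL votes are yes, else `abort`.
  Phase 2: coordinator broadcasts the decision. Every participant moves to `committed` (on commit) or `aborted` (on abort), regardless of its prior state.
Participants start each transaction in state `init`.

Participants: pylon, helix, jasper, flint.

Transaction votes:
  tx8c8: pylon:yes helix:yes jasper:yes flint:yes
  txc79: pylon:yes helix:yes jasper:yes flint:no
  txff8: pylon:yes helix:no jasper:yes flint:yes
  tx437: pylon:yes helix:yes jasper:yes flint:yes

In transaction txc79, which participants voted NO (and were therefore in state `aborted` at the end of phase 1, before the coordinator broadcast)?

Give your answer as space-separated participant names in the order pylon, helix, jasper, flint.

Answer: flint

Derivation:
Txn txc79 phase 1: pylon yes -> prepared; helix yes -> prepared; jasper yes -> prepared; flint no -> aborted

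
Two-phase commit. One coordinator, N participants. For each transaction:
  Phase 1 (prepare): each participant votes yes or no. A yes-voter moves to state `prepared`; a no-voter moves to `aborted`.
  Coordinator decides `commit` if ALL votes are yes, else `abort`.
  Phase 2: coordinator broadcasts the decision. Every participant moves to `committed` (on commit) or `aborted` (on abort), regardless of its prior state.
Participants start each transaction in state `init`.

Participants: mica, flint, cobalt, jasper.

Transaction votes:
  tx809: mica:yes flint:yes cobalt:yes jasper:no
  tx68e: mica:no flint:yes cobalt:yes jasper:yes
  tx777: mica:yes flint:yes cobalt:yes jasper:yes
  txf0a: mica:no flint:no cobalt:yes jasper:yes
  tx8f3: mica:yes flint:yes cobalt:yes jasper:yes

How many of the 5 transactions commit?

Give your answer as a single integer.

tx809: no from jasper -> abort (commits=0)
tx68e: no from mica -> abort (commits=0)
tx777: all yes -> commit (commits=1)
txf0a: no from mica, flint -> abort (commits=1)
tx8f3: all yes -> commit (commits=2)

Answer: 2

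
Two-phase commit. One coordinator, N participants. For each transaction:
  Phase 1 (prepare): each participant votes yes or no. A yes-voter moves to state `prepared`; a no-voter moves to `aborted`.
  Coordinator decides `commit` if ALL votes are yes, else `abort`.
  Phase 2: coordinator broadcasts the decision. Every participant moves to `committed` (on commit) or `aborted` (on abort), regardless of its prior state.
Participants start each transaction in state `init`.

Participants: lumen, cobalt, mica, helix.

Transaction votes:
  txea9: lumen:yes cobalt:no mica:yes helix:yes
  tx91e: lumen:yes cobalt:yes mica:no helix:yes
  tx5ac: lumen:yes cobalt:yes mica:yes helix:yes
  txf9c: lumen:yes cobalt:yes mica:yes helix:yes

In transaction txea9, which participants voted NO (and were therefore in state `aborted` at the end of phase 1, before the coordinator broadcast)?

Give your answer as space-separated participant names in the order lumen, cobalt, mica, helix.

Answer: cobalt

Derivation:
Txn txea9 phase 1: lumen yes -> prepared; cobalt no -> aborted; mica yes -> prepared; helix yes -> prepared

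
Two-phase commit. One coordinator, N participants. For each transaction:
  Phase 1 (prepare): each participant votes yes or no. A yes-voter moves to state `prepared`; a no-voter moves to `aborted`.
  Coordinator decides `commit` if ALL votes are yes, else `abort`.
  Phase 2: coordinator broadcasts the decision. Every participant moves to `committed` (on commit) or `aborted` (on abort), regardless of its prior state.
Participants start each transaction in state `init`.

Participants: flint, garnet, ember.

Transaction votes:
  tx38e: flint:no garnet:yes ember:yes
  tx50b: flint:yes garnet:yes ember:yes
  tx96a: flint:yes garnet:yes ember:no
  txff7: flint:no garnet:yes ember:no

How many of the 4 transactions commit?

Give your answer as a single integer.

Answer: 1

Derivation:
tx38e: no from flint -> abort (commits=0)
tx50b: all yes -> commit (commits=1)
tx96a: no from ember -> abort (commits=1)
txff7: no from flint, ember -> abort (commits=1)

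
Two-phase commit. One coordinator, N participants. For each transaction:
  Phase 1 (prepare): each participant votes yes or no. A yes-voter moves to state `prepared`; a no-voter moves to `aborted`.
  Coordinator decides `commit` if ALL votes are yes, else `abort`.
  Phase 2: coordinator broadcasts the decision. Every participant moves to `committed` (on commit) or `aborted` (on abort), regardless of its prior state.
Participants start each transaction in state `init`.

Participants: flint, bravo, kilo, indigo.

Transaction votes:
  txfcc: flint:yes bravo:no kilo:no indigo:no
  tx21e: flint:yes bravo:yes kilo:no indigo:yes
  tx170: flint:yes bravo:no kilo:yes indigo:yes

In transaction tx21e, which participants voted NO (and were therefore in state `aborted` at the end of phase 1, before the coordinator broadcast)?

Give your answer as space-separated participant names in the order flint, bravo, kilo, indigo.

Txn tx21e phase 1: flint yes -> prepared; bravo yes -> prepared; kilo no -> aborted; indigo yes -> prepared

Answer: kilo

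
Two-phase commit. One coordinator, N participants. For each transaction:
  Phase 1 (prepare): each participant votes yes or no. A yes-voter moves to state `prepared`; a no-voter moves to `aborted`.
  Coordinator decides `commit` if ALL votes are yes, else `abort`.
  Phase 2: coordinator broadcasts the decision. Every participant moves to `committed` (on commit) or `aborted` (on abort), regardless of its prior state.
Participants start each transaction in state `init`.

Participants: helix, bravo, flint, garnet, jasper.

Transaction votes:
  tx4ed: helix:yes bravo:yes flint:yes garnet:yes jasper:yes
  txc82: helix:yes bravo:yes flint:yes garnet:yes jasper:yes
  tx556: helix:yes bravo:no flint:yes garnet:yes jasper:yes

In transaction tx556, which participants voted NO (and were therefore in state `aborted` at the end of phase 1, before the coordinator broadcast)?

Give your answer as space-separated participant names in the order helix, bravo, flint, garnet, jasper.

Txn tx556 phase 1: helix yes -> prepared; bravo no -> aborted; flint yes -> prepared; garnet yes -> prepared; jasper yes -> prepared

Answer: bravo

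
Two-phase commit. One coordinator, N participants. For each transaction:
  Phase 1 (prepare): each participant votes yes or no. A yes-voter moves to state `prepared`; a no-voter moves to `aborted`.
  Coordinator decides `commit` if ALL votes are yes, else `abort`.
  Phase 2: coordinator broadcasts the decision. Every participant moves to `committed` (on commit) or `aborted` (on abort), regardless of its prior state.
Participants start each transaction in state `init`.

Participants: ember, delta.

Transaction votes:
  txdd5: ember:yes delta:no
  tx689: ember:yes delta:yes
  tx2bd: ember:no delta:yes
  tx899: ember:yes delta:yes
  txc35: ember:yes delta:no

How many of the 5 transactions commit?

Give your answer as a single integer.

Answer: 2

Derivation:
txdd5: no from delta -> abort (commits=0)
tx689: all yes -> commit (commits=1)
tx2bd: no from ember -> abort (commits=1)
tx899: all yes -> commit (commits=2)
txc35: no from delta -> abort (commits=2)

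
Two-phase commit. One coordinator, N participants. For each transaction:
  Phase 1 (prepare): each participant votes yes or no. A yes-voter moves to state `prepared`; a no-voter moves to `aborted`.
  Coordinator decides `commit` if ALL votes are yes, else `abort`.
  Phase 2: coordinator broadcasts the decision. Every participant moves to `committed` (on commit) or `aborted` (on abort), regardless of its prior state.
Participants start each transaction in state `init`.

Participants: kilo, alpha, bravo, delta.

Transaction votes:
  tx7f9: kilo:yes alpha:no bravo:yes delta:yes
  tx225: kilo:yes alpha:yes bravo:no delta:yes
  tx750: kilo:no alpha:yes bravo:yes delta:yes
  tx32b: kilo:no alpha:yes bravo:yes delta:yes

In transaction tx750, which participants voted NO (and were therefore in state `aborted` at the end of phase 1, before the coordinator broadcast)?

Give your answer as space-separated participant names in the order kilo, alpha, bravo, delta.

Answer: kilo

Derivation:
Txn tx750 phase 1: kilo no -> aborted; alpha yes -> prepared; bravo yes -> prepared; delta yes -> prepared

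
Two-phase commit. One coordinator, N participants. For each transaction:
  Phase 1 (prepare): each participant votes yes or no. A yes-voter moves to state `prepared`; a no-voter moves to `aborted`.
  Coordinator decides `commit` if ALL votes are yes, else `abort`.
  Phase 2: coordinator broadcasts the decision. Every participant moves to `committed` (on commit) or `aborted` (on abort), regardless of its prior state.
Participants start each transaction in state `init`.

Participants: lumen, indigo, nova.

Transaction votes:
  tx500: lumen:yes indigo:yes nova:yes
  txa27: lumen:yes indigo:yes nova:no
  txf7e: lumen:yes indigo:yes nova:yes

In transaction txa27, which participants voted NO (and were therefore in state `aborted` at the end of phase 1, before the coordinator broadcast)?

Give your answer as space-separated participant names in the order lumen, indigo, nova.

Txn txa27 phase 1: lumen yes -> prepared; indigo yes -> prepared; nova no -> aborted

Answer: nova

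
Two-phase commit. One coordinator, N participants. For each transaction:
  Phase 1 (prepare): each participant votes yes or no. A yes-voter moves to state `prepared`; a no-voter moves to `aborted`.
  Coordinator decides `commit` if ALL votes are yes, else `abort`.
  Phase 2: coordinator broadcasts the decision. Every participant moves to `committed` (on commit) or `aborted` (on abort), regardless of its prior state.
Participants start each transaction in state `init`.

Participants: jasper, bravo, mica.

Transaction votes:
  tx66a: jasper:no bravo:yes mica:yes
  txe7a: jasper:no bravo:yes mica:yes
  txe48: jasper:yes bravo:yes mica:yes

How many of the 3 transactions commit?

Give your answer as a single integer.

tx66a: no from jasper -> abort (commits=0)
txe7a: no from jasper -> abort (commits=0)
txe48: all yes -> commit (commits=1)

Answer: 1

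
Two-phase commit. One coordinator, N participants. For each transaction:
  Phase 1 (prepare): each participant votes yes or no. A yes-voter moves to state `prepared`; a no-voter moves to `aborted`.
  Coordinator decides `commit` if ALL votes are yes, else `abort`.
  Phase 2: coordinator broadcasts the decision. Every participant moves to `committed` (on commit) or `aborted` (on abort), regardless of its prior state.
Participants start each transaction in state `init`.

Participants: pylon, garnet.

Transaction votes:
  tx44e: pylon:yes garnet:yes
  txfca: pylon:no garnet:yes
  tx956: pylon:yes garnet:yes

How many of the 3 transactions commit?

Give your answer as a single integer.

Answer: 2

Derivation:
tx44e: all yes -> commit (commits=1)
txfca: no from pylon -> abort (commits=1)
tx956: all yes -> commit (commits=2)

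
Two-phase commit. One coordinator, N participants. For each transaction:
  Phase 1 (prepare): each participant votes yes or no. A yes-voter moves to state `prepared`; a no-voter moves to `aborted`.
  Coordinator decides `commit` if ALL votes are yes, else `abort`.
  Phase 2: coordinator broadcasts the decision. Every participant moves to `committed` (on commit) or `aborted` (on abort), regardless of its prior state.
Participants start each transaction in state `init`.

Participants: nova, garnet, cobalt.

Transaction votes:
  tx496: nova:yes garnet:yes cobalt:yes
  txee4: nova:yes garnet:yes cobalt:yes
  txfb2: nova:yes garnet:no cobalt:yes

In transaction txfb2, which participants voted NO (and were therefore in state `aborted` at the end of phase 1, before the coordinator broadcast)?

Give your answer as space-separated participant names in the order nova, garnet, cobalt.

Answer: garnet

Derivation:
Txn txfb2 phase 1: nova yes -> prepared; garnet no -> aborted; cobalt yes -> prepared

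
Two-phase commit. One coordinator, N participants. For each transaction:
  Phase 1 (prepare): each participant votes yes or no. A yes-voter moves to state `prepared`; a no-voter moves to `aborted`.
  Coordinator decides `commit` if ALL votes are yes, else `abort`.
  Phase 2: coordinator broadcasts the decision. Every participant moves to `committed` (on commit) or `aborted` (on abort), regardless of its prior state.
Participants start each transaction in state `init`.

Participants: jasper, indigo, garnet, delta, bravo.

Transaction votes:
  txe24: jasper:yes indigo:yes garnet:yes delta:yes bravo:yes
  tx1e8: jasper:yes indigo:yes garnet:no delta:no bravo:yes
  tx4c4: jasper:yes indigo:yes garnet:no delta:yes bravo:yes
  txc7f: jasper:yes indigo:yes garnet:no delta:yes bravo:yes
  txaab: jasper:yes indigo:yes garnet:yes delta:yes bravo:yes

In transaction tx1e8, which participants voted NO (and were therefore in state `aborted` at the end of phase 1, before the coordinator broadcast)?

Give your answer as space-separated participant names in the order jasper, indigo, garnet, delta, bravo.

Txn tx1e8 phase 1: jasper yes -> prepared; indigo yes -> prepared; garnet no -> aborted; delta no -> aborted; bravo yes -> prepared

Answer: garnet delta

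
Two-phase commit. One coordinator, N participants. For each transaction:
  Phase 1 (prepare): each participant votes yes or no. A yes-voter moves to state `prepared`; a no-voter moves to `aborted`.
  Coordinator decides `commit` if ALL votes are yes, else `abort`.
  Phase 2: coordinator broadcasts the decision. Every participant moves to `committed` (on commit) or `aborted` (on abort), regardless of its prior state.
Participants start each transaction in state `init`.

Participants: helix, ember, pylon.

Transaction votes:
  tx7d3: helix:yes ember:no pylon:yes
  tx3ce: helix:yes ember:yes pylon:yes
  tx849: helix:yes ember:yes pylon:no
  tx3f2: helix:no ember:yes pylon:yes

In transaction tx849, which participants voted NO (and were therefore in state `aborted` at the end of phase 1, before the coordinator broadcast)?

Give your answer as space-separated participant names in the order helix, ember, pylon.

Txn tx849 phase 1: helix yes -> prepared; ember yes -> prepared; pylon no -> aborted

Answer: pylon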